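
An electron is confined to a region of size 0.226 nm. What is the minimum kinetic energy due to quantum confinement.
186.486 meV

Using the uncertainty principle:

1. Position uncertainty: Δx ≈ 2.260e-10 m
2. Minimum momentum uncertainty: Δp = ℏ/(2Δx) = 2.333e-25 kg·m/s
3. Minimum kinetic energy:
   KE = (Δp)²/(2m) = (2.333e-25)²/(2 × 9.109e-31 kg)
   KE = 2.988e-20 J = 186.486 meV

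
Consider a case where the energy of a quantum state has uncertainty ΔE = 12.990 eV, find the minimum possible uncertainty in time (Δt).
25.335 as

Using the energy-time uncertainty principle:
ΔEΔt ≥ ℏ/2

The minimum uncertainty in time is:
Δt_min = ℏ/(2ΔE)
Δt_min = (1.055e-34 J·s) / (2 × 2.081e-18 J)
Δt_min = 2.534e-17 s = 25.335 as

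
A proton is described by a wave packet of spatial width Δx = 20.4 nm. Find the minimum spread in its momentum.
2.585 × 10^-27 kg·m/s

For a wave packet, the spatial width Δx and momentum spread Δp are related by the uncertainty principle:
ΔxΔp ≥ ℏ/2

The minimum momentum spread is:
Δp_min = ℏ/(2Δx)
Δp_min = (1.055e-34 J·s) / (2 × 2.040e-08 m)
Δp_min = 2.585e-27 kg·m/s

A wave packet cannot have both a well-defined position and well-defined momentum.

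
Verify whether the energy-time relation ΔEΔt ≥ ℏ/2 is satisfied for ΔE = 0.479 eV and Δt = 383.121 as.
No, it violates the uncertainty relation.

Calculate the product ΔEΔt:
ΔE = 0.479 eV = 7.674e-20 J
ΔEΔt = (7.674e-20 J) × (3.831e-16 s)
ΔEΔt = 2.940e-35 J·s

Compare to the minimum allowed value ℏ/2:
ℏ/2 = 5.273e-35 J·s

Since ΔEΔt = 2.940e-35 J·s < 5.273e-35 J·s = ℏ/2,
this violates the uncertainty relation.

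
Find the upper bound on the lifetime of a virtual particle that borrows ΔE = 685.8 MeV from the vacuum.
4.799 × 10^-25 s

Using the energy-time uncertainty principle:
ΔEΔt ≥ ℏ/2

For a virtual particle borrowing energy ΔE, the maximum lifetime is:
Δt_max = ℏ/(2ΔE)

Converting energy:
ΔE = 685.8 MeV = 1.099e-10 J

Δt_max = (1.055e-34 J·s) / (2 × 1.099e-10 J)
Δt_max = 4.799e-25 s = 4.799 × 10^-25 s

Virtual particles with higher borrowed energy exist for shorter times.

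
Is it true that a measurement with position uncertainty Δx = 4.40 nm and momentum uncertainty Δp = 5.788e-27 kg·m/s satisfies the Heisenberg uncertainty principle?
No, it violates the uncertainty principle (impossible measurement).

Calculate the product ΔxΔp:
ΔxΔp = (4.400e-09 m) × (5.788e-27 kg·m/s)
ΔxΔp = 2.547e-35 J·s

Compare to the minimum allowed value ℏ/2:
ℏ/2 = 5.273e-35 J·s

Since ΔxΔp = 2.547e-35 J·s < 5.273e-35 J·s = ℏ/2,
the measurement violates the uncertainty principle.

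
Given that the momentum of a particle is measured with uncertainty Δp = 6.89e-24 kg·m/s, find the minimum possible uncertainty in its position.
7.653 pm

Using the Heisenberg uncertainty principle:
ΔxΔp ≥ ℏ/2

The minimum uncertainty in position is:
Δx_min = ℏ/(2Δp)
Δx_min = (1.055e-34 J·s) / (2 × 6.890e-24 kg·m/s)
Δx_min = 7.653e-12 m = 7.653 pm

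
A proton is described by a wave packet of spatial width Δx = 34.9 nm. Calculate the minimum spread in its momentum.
1.511 × 10^-27 kg·m/s

For a wave packet, the spatial width Δx and momentum spread Δp are related by the uncertainty principle:
ΔxΔp ≥ ℏ/2

The minimum momentum spread is:
Δp_min = ℏ/(2Δx)
Δp_min = (1.055e-34 J·s) / (2 × 3.490e-08 m)
Δp_min = 1.511e-27 kg·m/s

A wave packet cannot have both a well-defined position and well-defined momentum.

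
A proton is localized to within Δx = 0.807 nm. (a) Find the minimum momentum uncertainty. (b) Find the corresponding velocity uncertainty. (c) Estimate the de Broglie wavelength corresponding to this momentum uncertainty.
(a) Δp_min = 6.534 × 10^-26 kg·m/s
(b) Δv_min = 39.064 m/s
(c) λ_dB = 10.141 nm

Step-by-step:

(a) From the uncertainty principle:
Δp_min = ℏ/(2Δx) = (1.055e-34 J·s)/(2 × 8.070e-10 m) = 6.534e-26 kg·m/s

(b) The velocity uncertainty:
Δv = Δp/m = (6.534e-26 kg·m/s)/(1.673e-27 kg) = 3.906e+01 m/s = 39.064 m/s

(c) The de Broglie wavelength for this momentum:
λ = h/p = (6.626e-34 J·s)/(6.534e-26 kg·m/s) = 1.014e-08 m = 10.141 nm

Note: The de Broglie wavelength is comparable to the localization size, as expected from wave-particle duality.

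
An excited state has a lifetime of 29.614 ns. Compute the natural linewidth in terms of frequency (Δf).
2.687 MHz

Using the energy-time uncertainty principle and E = hf:
ΔEΔt ≥ ℏ/2
hΔf·Δt ≥ ℏ/2

The minimum frequency uncertainty is:
Δf = ℏ/(2hτ) = 1/(4πτ)
Δf = 1/(4π × 2.961e-08 s)
Δf = 2.687e+06 Hz = 2.687 MHz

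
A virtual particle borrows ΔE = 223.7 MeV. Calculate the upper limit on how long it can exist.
1.471 ys

Using the energy-time uncertainty principle:
ΔEΔt ≥ ℏ/2

For a virtual particle borrowing energy ΔE, the maximum lifetime is:
Δt_max = ℏ/(2ΔE)

Converting energy:
ΔE = 223.7 MeV = 3.584e-11 J

Δt_max = (1.055e-34 J·s) / (2 × 3.584e-11 J)
Δt_max = 1.471e-24 s = 1.471 ys

Virtual particles with higher borrowed energy exist for shorter times.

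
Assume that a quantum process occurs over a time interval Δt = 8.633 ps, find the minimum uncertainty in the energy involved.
38.122 μeV

Using the energy-time uncertainty principle:
ΔEΔt ≥ ℏ/2

The minimum uncertainty in energy is:
ΔE_min = ℏ/(2Δt)
ΔE_min = (1.055e-34 J·s) / (2 × 8.633e-12 s)
ΔE_min = 6.108e-24 J = 38.122 μeV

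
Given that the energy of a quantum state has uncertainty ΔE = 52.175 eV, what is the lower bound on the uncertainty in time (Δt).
6.308 as

Using the energy-time uncertainty principle:
ΔEΔt ≥ ℏ/2

The minimum uncertainty in time is:
Δt_min = ℏ/(2ΔE)
Δt_min = (1.055e-34 J·s) / (2 × 8.359e-18 J)
Δt_min = 6.308e-18 s = 6.308 as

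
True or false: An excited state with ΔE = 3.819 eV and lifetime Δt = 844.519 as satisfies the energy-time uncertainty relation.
Yes, it satisfies the uncertainty relation.

Calculate the product ΔEΔt:
ΔE = 3.819 eV = 6.119e-19 J
ΔEΔt = (6.119e-19 J) × (8.445e-16 s)
ΔEΔt = 5.167e-34 J·s

Compare to the minimum allowed value ℏ/2:
ℏ/2 = 5.273e-35 J·s

Since ΔEΔt = 5.167e-34 J·s ≥ 5.273e-35 J·s = ℏ/2,
this satisfies the uncertainty relation.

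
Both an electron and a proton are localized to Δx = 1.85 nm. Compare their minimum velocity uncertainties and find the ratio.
The electron has the larger minimum velocity uncertainty, by a ratio of 1836.2.

For both particles, Δp_min = ℏ/(2Δx) = 2.850e-26 kg·m/s (same for both).

The velocity uncertainty is Δv = Δp/m:
- electron: Δv = 2.850e-26 / 9.109e-31 = 3.129e+04 m/s = 31.289 km/s
- proton: Δv = 2.850e-26 / 1.673e-27 = 1.704e+01 m/s = 17.040 m/s

Ratio: 3.129e+04 / 1.704e+01 = 1836.2

The lighter particle has larger velocity uncertainty because Δv ∝ 1/m.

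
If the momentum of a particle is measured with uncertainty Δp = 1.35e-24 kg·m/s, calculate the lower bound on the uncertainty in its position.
39.058 pm

Using the Heisenberg uncertainty principle:
ΔxΔp ≥ ℏ/2

The minimum uncertainty in position is:
Δx_min = ℏ/(2Δp)
Δx_min = (1.055e-34 J·s) / (2 × 1.350e-24 kg·m/s)
Δx_min = 3.906e-11 m = 39.058 pm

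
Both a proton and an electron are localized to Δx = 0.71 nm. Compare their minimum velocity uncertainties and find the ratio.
The electron has the larger minimum velocity uncertainty, by a ratio of 1836.2.

For both particles, Δp_min = ℏ/(2Δx) = 7.427e-26 kg·m/s (same for both).

The velocity uncertainty is Δv = Δp/m:
- proton: Δv = 7.427e-26 / 1.673e-27 = 4.440e+01 m/s = 44.401 m/s
- electron: Δv = 7.427e-26 / 9.109e-31 = 8.153e+04 m/s = 81.527 km/s

Ratio: 8.153e+04 / 4.440e+01 = 1836.2

The lighter particle has larger velocity uncertainty because Δv ∝ 1/m.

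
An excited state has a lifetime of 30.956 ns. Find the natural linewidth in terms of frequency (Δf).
2.571 MHz

Using the energy-time uncertainty principle and E = hf:
ΔEΔt ≥ ℏ/2
hΔf·Δt ≥ ℏ/2

The minimum frequency uncertainty is:
Δf = ℏ/(2hτ) = 1/(4πτ)
Δf = 1/(4π × 3.096e-08 s)
Δf = 2.571e+06 Hz = 2.571 MHz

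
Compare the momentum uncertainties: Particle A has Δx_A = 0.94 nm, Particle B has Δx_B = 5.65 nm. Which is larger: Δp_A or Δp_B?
Particle A has the larger minimum momentum uncertainty, by a factor of 6.01.

For each particle, the minimum momentum uncertainty is Δp_min = ℏ/(2Δx):

Particle A: Δp_A = ℏ/(2×9.400e-10 m) = 5.609e-26 kg·m/s
Particle B: Δp_B = ℏ/(2×5.650e-09 m) = 9.332e-27 kg·m/s

Ratio: Δp_A/Δp_B = 6.01

Since Δp_min ∝ 1/Δx, the particle with smaller position uncertainty (A) has larger momentum uncertainty.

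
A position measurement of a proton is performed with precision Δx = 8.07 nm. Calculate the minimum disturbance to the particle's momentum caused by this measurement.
6.534 × 10^-27 kg·m/s

The uncertainty principle implies that measuring position disturbs momentum:
ΔxΔp ≥ ℏ/2

When we measure position with precision Δx, we necessarily introduce a momentum uncertainty:
Δp ≥ ℏ/(2Δx)
Δp_min = (1.055e-34 J·s) / (2 × 8.070e-09 m)
Δp_min = 6.534e-27 kg·m/s

The more precisely we measure position, the greater the momentum disturbance.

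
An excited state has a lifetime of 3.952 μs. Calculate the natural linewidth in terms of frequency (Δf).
20.136 kHz

Using the energy-time uncertainty principle and E = hf:
ΔEΔt ≥ ℏ/2
hΔf·Δt ≥ ℏ/2

The minimum frequency uncertainty is:
Δf = ℏ/(2hτ) = 1/(4πτ)
Δf = 1/(4π × 3.952e-06 s)
Δf = 2.014e+04 Hz = 20.136 kHz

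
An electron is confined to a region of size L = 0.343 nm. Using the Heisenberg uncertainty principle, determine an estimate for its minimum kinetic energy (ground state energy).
80.961 meV

Using the uncertainty principle to estimate ground state energy:

1. The position uncertainty is approximately the confinement size:
   Δx ≈ L = 3.430e-10 m

2. From ΔxΔp ≥ ℏ/2, the minimum momentum uncertainty is:
   Δp ≈ ℏ/(2L) = 1.537e-25 kg·m/s

3. The kinetic energy is approximately:
   KE ≈ (Δp)²/(2m) = (1.537e-25)²/(2 × 9.109e-31 kg)
   KE ≈ 1.297e-20 J = 80.961 meV

This is an order-of-magnitude estimate of the ground state energy.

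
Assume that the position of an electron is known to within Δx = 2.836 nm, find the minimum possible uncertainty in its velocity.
20.410 km/s

Using the Heisenberg uncertainty principle and Δp = mΔv:
ΔxΔp ≥ ℏ/2
Δx(mΔv) ≥ ℏ/2

The minimum uncertainty in velocity is:
Δv_min = ℏ/(2mΔx)
Δv_min = (1.055e-34 J·s) / (2 × 9.109e-31 kg × 2.836e-09 m)
Δv_min = 2.041e+04 m/s = 20.410 km/s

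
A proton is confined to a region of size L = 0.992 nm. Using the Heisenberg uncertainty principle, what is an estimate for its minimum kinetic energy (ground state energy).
5.271 μeV

Using the uncertainty principle to estimate ground state energy:

1. The position uncertainty is approximately the confinement size:
   Δx ≈ L = 9.920e-10 m

2. From ΔxΔp ≥ ℏ/2, the minimum momentum uncertainty is:
   Δp ≈ ℏ/(2L) = 5.315e-26 kg·m/s

3. The kinetic energy is approximately:
   KE ≈ (Δp)²/(2m) = (5.315e-26)²/(2 × 1.673e-27 kg)
   KE ≈ 8.446e-25 J = 5.271 μeV

This is an order-of-magnitude estimate of the ground state energy.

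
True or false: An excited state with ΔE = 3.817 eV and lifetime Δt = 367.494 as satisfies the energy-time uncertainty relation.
Yes, it satisfies the uncertainty relation.

Calculate the product ΔEΔt:
ΔE = 3.817 eV = 6.116e-19 J
ΔEΔt = (6.116e-19 J) × (3.675e-16 s)
ΔEΔt = 2.247e-34 J·s

Compare to the minimum allowed value ℏ/2:
ℏ/2 = 5.273e-35 J·s

Since ΔEΔt = 2.247e-34 J·s ≥ 5.273e-35 J·s = ℏ/2,
this satisfies the uncertainty relation.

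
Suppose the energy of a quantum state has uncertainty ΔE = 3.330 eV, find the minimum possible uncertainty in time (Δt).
98.831 as

Using the energy-time uncertainty principle:
ΔEΔt ≥ ℏ/2

The minimum uncertainty in time is:
Δt_min = ℏ/(2ΔE)
Δt_min = (1.055e-34 J·s) / (2 × 5.335e-19 J)
Δt_min = 9.883e-17 s = 98.831 as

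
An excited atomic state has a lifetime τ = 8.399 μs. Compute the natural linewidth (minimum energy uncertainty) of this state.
39.184 peV

Using the energy-time uncertainty principle:
ΔEΔt ≥ ℏ/2

The lifetime τ represents the time uncertainty Δt.
The natural linewidth (minimum energy uncertainty) is:

ΔE = ℏ/(2τ)
ΔE = (1.055e-34 J·s) / (2 × 8.399e-06 s)
ΔE = 6.278e-30 J = 39.184 peV

This natural linewidth limits the precision of spectroscopic measurements.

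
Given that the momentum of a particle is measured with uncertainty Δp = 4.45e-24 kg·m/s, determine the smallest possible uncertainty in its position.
11.849 pm

Using the Heisenberg uncertainty principle:
ΔxΔp ≥ ℏ/2

The minimum uncertainty in position is:
Δx_min = ℏ/(2Δp)
Δx_min = (1.055e-34 J·s) / (2 × 4.450e-24 kg·m/s)
Δx_min = 1.185e-11 m = 11.849 pm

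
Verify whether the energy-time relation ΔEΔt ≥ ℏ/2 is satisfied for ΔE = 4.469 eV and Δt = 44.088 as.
No, it violates the uncertainty relation.

Calculate the product ΔEΔt:
ΔE = 4.469 eV = 7.160e-19 J
ΔEΔt = (7.160e-19 J) × (4.409e-17 s)
ΔEΔt = 3.157e-35 J·s

Compare to the minimum allowed value ℏ/2:
ℏ/2 = 5.273e-35 J·s

Since ΔEΔt = 3.157e-35 J·s < 5.273e-35 J·s = ℏ/2,
this violates the uncertainty relation.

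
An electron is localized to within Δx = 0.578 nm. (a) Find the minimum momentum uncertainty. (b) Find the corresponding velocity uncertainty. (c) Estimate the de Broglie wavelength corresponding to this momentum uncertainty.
(a) Δp_min = 9.123 × 10^-26 kg·m/s
(b) Δv_min = 100.145 km/s
(c) λ_dB = 7.263 nm

Step-by-step:

(a) From the uncertainty principle:
Δp_min = ℏ/(2Δx) = (1.055e-34 J·s)/(2 × 5.780e-10 m) = 9.123e-26 kg·m/s

(b) The velocity uncertainty:
Δv = Δp/m = (9.123e-26 kg·m/s)/(9.109e-31 kg) = 1.001e+05 m/s = 100.145 km/s

(c) The de Broglie wavelength for this momentum:
λ = h/p = (6.626e-34 J·s)/(9.123e-26 kg·m/s) = 7.263e-09 m = 7.263 nm

Note: The de Broglie wavelength is comparable to the localization size, as expected from wave-particle duality.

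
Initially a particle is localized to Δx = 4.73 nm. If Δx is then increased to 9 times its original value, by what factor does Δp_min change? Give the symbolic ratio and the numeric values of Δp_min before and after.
Original Δp_min = 1.115 × 10^-26 kg·m/s; new Δp'_min = 1.239 × 10^-27 kg·m/s; ratio Δp'_min/Δp_min = 1/9.

From the uncertainty principle ΔxΔp ≥ ℏ/2, the minimum momentum uncertainty is Δp_min = ℏ/(2Δx).

Original (Δx = 4.73 nm = 4.730e-09 m):
Δp_min = (1.055e-34 J·s)/(2 × 4.730e-09 m) = 1.115e-26 kg·m/s

When Δx → 9Δx:
Δp'_min = ℏ/(2 × 9Δx) = (1/9) × ℏ/(2Δx) = (1/9) × Δp_min
Δp'_min = 1/9 × 1.115e-26 kg·m/s = 1.239e-27 kg·m/s

Since Δp_min ∝ 1/Δx, when Δx is increased to 9 times its original value, Δp_min decreases to 1/9 of its original value.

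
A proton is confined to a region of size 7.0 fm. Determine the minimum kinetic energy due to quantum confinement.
105.866 keV

Using the uncertainty principle:

1. Position uncertainty: Δx ≈ 7.000e-15 m
2. Minimum momentum uncertainty: Δp = ℏ/(2Δx) = 7.533e-21 kg·m/s
3. Minimum kinetic energy:
   KE = (Δp)²/(2m) = (7.533e-21)²/(2 × 1.673e-27 kg)
   KE = 1.696e-14 J = 105.866 keV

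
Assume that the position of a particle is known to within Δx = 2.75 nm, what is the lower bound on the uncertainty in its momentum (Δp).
1.917 × 10^-26 kg·m/s

Using the Heisenberg uncertainty principle:
ΔxΔp ≥ ℏ/2

The minimum uncertainty in momentum is:
Δp_min = ℏ/(2Δx)
Δp_min = (1.055e-34 J·s) / (2 × 2.750e-09 m)
Δp_min = 1.917e-26 kg·m/s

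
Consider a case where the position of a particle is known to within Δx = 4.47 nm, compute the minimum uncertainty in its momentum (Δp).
1.180 × 10^-26 kg·m/s

Using the Heisenberg uncertainty principle:
ΔxΔp ≥ ℏ/2

The minimum uncertainty in momentum is:
Δp_min = ℏ/(2Δx)
Δp_min = (1.055e-34 J·s) / (2 × 4.470e-09 m)
Δp_min = 1.180e-26 kg·m/s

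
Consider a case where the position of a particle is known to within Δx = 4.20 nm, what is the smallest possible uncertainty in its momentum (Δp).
1.255 × 10^-26 kg·m/s

Using the Heisenberg uncertainty principle:
ΔxΔp ≥ ℏ/2

The minimum uncertainty in momentum is:
Δp_min = ℏ/(2Δx)
Δp_min = (1.055e-34 J·s) / (2 × 4.200e-09 m)
Δp_min = 1.255e-26 kg·m/s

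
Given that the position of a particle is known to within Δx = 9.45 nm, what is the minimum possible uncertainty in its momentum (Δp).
5.580 × 10^-27 kg·m/s

Using the Heisenberg uncertainty principle:
ΔxΔp ≥ ℏ/2

The minimum uncertainty in momentum is:
Δp_min = ℏ/(2Δx)
Δp_min = (1.055e-34 J·s) / (2 × 9.450e-09 m)
Δp_min = 5.580e-27 kg·m/s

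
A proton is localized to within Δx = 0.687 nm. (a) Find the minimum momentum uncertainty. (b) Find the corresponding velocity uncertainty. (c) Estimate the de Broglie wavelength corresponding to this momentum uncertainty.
(a) Δp_min = 7.675 × 10^-26 kg·m/s
(b) Δv_min = 45.887 m/s
(c) λ_dB = 8.633 nm

Step-by-step:

(a) From the uncertainty principle:
Δp_min = ℏ/(2Δx) = (1.055e-34 J·s)/(2 × 6.870e-10 m) = 7.675e-26 kg·m/s

(b) The velocity uncertainty:
Δv = Δp/m = (7.675e-26 kg·m/s)/(1.673e-27 kg) = 4.589e+01 m/s = 45.887 m/s

(c) The de Broglie wavelength for this momentum:
λ = h/p = (6.626e-34 J·s)/(7.675e-26 kg·m/s) = 8.633e-09 m = 8.633 nm

Note: The de Broglie wavelength is comparable to the localization size, as expected from wave-particle duality.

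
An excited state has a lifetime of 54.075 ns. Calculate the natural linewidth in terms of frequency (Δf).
1.472 MHz

Using the energy-time uncertainty principle and E = hf:
ΔEΔt ≥ ℏ/2
hΔf·Δt ≥ ℏ/2

The minimum frequency uncertainty is:
Δf = ℏ/(2hτ) = 1/(4πτ)
Δf = 1/(4π × 5.408e-08 s)
Δf = 1.472e+06 Hz = 1.472 MHz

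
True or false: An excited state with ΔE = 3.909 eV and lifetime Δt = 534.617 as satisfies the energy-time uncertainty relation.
Yes, it satisfies the uncertainty relation.

Calculate the product ΔEΔt:
ΔE = 3.909 eV = 6.263e-19 J
ΔEΔt = (6.263e-19 J) × (5.346e-16 s)
ΔEΔt = 3.348e-34 J·s

Compare to the minimum allowed value ℏ/2:
ℏ/2 = 5.273e-35 J·s

Since ΔEΔt = 3.348e-34 J·s ≥ 5.273e-35 J·s = ℏ/2,
this satisfies the uncertainty relation.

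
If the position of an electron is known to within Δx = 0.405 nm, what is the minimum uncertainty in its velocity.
142.923 km/s

Using the Heisenberg uncertainty principle and Δp = mΔv:
ΔxΔp ≥ ℏ/2
Δx(mΔv) ≥ ℏ/2

The minimum uncertainty in velocity is:
Δv_min = ℏ/(2mΔx)
Δv_min = (1.055e-34 J·s) / (2 × 9.109e-31 kg × 4.050e-10 m)
Δv_min = 1.429e+05 m/s = 142.923 km/s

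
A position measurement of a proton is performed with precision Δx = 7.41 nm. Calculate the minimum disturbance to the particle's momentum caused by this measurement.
7.116 × 10^-27 kg·m/s

The uncertainty principle implies that measuring position disturbs momentum:
ΔxΔp ≥ ℏ/2

When we measure position with precision Δx, we necessarily introduce a momentum uncertainty:
Δp ≥ ℏ/(2Δx)
Δp_min = (1.055e-34 J·s) / (2 × 7.410e-09 m)
Δp_min = 7.116e-27 kg·m/s

The more precisely we measure position, the greater the momentum disturbance.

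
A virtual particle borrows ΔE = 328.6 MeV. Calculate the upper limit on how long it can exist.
1.002 ys

Using the energy-time uncertainty principle:
ΔEΔt ≥ ℏ/2

For a virtual particle borrowing energy ΔE, the maximum lifetime is:
Δt_max = ℏ/(2ΔE)

Converting energy:
ΔE = 328.6 MeV = 5.265e-11 J

Δt_max = (1.055e-34 J·s) / (2 × 5.265e-11 J)
Δt_max = 1.002e-24 s = 1.002 ys

Virtual particles with higher borrowed energy exist for shorter times.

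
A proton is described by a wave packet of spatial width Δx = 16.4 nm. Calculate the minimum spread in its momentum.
3.215 × 10^-27 kg·m/s

For a wave packet, the spatial width Δx and momentum spread Δp are related by the uncertainty principle:
ΔxΔp ≥ ℏ/2

The minimum momentum spread is:
Δp_min = ℏ/(2Δx)
Δp_min = (1.055e-34 J·s) / (2 × 1.640e-08 m)
Δp_min = 3.215e-27 kg·m/s

A wave packet cannot have both a well-defined position and well-defined momentum.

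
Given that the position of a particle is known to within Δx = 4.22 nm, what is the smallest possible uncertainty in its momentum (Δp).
1.249 × 10^-26 kg·m/s

Using the Heisenberg uncertainty principle:
ΔxΔp ≥ ℏ/2

The minimum uncertainty in momentum is:
Δp_min = ℏ/(2Δx)
Δp_min = (1.055e-34 J·s) / (2 × 4.220e-09 m)
Δp_min = 1.249e-26 kg·m/s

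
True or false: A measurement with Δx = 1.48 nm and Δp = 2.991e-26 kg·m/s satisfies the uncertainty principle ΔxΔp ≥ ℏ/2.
No, it violates the uncertainty principle (impossible measurement).

Calculate the product ΔxΔp:
ΔxΔp = (1.480e-09 m) × (2.991e-26 kg·m/s)
ΔxΔp = 4.427e-35 J·s

Compare to the minimum allowed value ℏ/2:
ℏ/2 = 5.273e-35 J·s

Since ΔxΔp = 4.427e-35 J·s < 5.273e-35 J·s = ℏ/2,
the measurement violates the uncertainty principle.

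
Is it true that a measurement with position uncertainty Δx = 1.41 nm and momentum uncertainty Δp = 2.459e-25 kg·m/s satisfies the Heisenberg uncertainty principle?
Yes, it satisfies the uncertainty principle.

Calculate the product ΔxΔp:
ΔxΔp = (1.410e-09 m) × (2.459e-25 kg·m/s)
ΔxΔp = 3.467e-34 J·s

Compare to the minimum allowed value ℏ/2:
ℏ/2 = 5.273e-35 J·s

Since ΔxΔp = 3.467e-34 J·s ≥ 5.273e-35 J·s = ℏ/2,
the measurement satisfies the uncertainty principle.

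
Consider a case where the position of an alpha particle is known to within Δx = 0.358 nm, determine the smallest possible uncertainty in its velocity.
22.166 m/s

Using the Heisenberg uncertainty principle and Δp = mΔv:
ΔxΔp ≥ ℏ/2
Δx(mΔv) ≥ ℏ/2

The minimum uncertainty in velocity is:
Δv_min = ℏ/(2mΔx)
Δv_min = (1.055e-34 J·s) / (2 × 6.645e-27 kg × 3.580e-10 m)
Δv_min = 2.217e+01 m/s = 22.166 m/s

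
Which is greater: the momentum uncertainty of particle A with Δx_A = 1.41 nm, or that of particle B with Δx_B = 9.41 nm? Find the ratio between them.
Particle A has the larger minimum momentum uncertainty, by a factor of 6.67.

For each particle, the minimum momentum uncertainty is Δp_min = ℏ/(2Δx):

Particle A: Δp_A = ℏ/(2×1.410e-09 m) = 3.740e-26 kg·m/s
Particle B: Δp_B = ℏ/(2×9.410e-09 m) = 5.603e-27 kg·m/s

Ratio: Δp_A/Δp_B = 6.67

Since Δp_min ∝ 1/Δx, the particle with smaller position uncertainty (A) has larger momentum uncertainty.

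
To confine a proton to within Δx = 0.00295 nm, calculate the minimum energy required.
596.088 meV

Localizing a particle requires giving it sufficient momentum uncertainty:

1. From uncertainty principle: Δp ≥ ℏ/(2Δx)
   Δp_min = (1.055e-34 J·s) / (2 × 2.950e-12 m)
   Δp_min = 1.787e-23 kg·m/s

2. This momentum uncertainty corresponds to kinetic energy:
   KE ≈ (Δp)²/(2m) = (1.787e-23)²/(2 × 1.673e-27 kg)
   KE = 9.550e-20 J = 596.088 meV

Tighter localization requires more energy.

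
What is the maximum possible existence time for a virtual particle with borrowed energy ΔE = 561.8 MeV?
5.858 × 10^-25 s

Using the energy-time uncertainty principle:
ΔEΔt ≥ ℏ/2

For a virtual particle borrowing energy ΔE, the maximum lifetime is:
Δt_max = ℏ/(2ΔE)

Converting energy:
ΔE = 561.8 MeV = 9.001e-11 J

Δt_max = (1.055e-34 J·s) / (2 × 9.001e-11 J)
Δt_max = 5.858e-25 s = 5.858 × 10^-25 s

Virtual particles with higher borrowed energy exist for shorter times.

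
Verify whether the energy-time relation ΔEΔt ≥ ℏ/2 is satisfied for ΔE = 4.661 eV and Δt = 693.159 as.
Yes, it satisfies the uncertainty relation.

Calculate the product ΔEΔt:
ΔE = 4.661 eV = 7.468e-19 J
ΔEΔt = (7.468e-19 J) × (6.932e-16 s)
ΔEΔt = 5.176e-34 J·s

Compare to the minimum allowed value ℏ/2:
ℏ/2 = 5.273e-35 J·s

Since ΔEΔt = 5.176e-34 J·s ≥ 5.273e-35 J·s = ℏ/2,
this satisfies the uncertainty relation.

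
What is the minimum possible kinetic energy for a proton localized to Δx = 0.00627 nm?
131.953 meV

Localizing a particle requires giving it sufficient momentum uncertainty:

1. From uncertainty principle: Δp ≥ ℏ/(2Δx)
   Δp_min = (1.055e-34 J·s) / (2 × 6.270e-12 m)
   Δp_min = 8.410e-24 kg·m/s

2. This momentum uncertainty corresponds to kinetic energy:
   KE ≈ (Δp)²/(2m) = (8.410e-24)²/(2 × 1.673e-27 kg)
   KE = 2.114e-20 J = 131.953 meV

Tighter localization requires more energy.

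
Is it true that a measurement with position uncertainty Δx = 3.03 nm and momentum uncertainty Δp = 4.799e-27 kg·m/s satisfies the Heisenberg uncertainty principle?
No, it violates the uncertainty principle (impossible measurement).

Calculate the product ΔxΔp:
ΔxΔp = (3.030e-09 m) × (4.799e-27 kg·m/s)
ΔxΔp = 1.454e-35 J·s

Compare to the minimum allowed value ℏ/2:
ℏ/2 = 5.273e-35 J·s

Since ΔxΔp = 1.454e-35 J·s < 5.273e-35 J·s = ℏ/2,
the measurement violates the uncertainty principle.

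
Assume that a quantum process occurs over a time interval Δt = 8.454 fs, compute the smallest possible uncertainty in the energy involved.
38.929 meV

Using the energy-time uncertainty principle:
ΔEΔt ≥ ℏ/2

The minimum uncertainty in energy is:
ΔE_min = ℏ/(2Δt)
ΔE_min = (1.055e-34 J·s) / (2 × 8.454e-15 s)
ΔE_min = 6.237e-21 J = 38.929 meV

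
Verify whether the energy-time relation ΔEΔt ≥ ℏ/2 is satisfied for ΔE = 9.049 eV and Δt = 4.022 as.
No, it violates the uncertainty relation.

Calculate the product ΔEΔt:
ΔE = 9.049 eV = 1.450e-18 J
ΔEΔt = (1.450e-18 J) × (4.022e-18 s)
ΔEΔt = 5.831e-36 J·s

Compare to the minimum allowed value ℏ/2:
ℏ/2 = 5.273e-35 J·s

Since ΔEΔt = 5.831e-36 J·s < 5.273e-35 J·s = ℏ/2,
this violates the uncertainty relation.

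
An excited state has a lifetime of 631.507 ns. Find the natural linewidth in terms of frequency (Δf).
126.012 kHz

Using the energy-time uncertainty principle and E = hf:
ΔEΔt ≥ ℏ/2
hΔf·Δt ≥ ℏ/2

The minimum frequency uncertainty is:
Δf = ℏ/(2hτ) = 1/(4πτ)
Δf = 1/(4π × 6.315e-07 s)
Δf = 1.260e+05 Hz = 126.012 kHz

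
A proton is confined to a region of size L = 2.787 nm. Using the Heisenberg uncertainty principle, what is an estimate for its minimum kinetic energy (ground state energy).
667.852 neV

Using the uncertainty principle to estimate ground state energy:

1. The position uncertainty is approximately the confinement size:
   Δx ≈ L = 2.787e-09 m

2. From ΔxΔp ≥ ℏ/2, the minimum momentum uncertainty is:
   Δp ≈ ℏ/(2L) = 1.892e-26 kg·m/s

3. The kinetic energy is approximately:
   KE ≈ (Δp)²/(2m) = (1.892e-26)²/(2 × 1.673e-27 kg)
   KE ≈ 1.070e-25 J = 667.852 neV

This is an order-of-magnitude estimate of the ground state energy.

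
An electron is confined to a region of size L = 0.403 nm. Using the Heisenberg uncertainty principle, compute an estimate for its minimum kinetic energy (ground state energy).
58.648 meV

Using the uncertainty principle to estimate ground state energy:

1. The position uncertainty is approximately the confinement size:
   Δx ≈ L = 4.030e-10 m

2. From ΔxΔp ≥ ℏ/2, the minimum momentum uncertainty is:
   Δp ≈ ℏ/(2L) = 1.308e-25 kg·m/s

3. The kinetic energy is approximately:
   KE ≈ (Δp)²/(2m) = (1.308e-25)²/(2 × 9.109e-31 kg)
   KE ≈ 9.396e-21 J = 58.648 meV

This is an order-of-magnitude estimate of the ground state energy.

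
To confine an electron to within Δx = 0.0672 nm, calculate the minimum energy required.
2.109 eV

Localizing a particle requires giving it sufficient momentum uncertainty:

1. From uncertainty principle: Δp ≥ ℏ/(2Δx)
   Δp_min = (1.055e-34 J·s) / (2 × 6.720e-11 m)
   Δp_min = 7.847e-25 kg·m/s

2. This momentum uncertainty corresponds to kinetic energy:
   KE ≈ (Δp)²/(2m) = (7.847e-25)²/(2 × 9.109e-31 kg)
   KE = 3.379e-19 J = 2.109 eV

Tighter localization requires more energy.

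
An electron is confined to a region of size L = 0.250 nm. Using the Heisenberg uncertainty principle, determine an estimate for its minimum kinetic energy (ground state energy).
152.399 meV

Using the uncertainty principle to estimate ground state energy:

1. The position uncertainty is approximately the confinement size:
   Δx ≈ L = 2.500e-10 m

2. From ΔxΔp ≥ ℏ/2, the minimum momentum uncertainty is:
   Δp ≈ ℏ/(2L) = 2.109e-25 kg·m/s

3. The kinetic energy is approximately:
   KE ≈ (Δp)²/(2m) = (2.109e-25)²/(2 × 9.109e-31 kg)
   KE ≈ 2.442e-20 J = 152.399 meV

This is an order-of-magnitude estimate of the ground state energy.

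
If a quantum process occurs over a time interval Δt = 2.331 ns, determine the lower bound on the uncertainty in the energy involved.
141.187 neV

Using the energy-time uncertainty principle:
ΔEΔt ≥ ℏ/2

The minimum uncertainty in energy is:
ΔE_min = ℏ/(2Δt)
ΔE_min = (1.055e-34 J·s) / (2 × 2.331e-09 s)
ΔE_min = 2.262e-26 J = 141.187 neV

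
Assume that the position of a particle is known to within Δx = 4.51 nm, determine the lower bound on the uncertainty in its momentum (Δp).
1.169 × 10^-26 kg·m/s

Using the Heisenberg uncertainty principle:
ΔxΔp ≥ ℏ/2

The minimum uncertainty in momentum is:
Δp_min = ℏ/(2Δx)
Δp_min = (1.055e-34 J·s) / (2 × 4.510e-09 m)
Δp_min = 1.169e-26 kg·m/s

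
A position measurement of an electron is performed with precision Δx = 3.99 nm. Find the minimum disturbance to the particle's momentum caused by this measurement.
1.322 × 10^-26 kg·m/s

The uncertainty principle implies that measuring position disturbs momentum:
ΔxΔp ≥ ℏ/2

When we measure position with precision Δx, we necessarily introduce a momentum uncertainty:
Δp ≥ ℏ/(2Δx)
Δp_min = (1.055e-34 J·s) / (2 × 3.990e-09 m)
Δp_min = 1.322e-26 kg·m/s

The more precisely we measure position, the greater the momentum disturbance.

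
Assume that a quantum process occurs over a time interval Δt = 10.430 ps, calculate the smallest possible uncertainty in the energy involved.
31.554 μeV

Using the energy-time uncertainty principle:
ΔEΔt ≥ ℏ/2

The minimum uncertainty in energy is:
ΔE_min = ℏ/(2Δt)
ΔE_min = (1.055e-34 J·s) / (2 × 1.043e-11 s)
ΔE_min = 5.055e-24 J = 31.554 μeV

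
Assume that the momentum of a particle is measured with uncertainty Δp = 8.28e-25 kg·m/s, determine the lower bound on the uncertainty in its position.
63.682 pm

Using the Heisenberg uncertainty principle:
ΔxΔp ≥ ℏ/2

The minimum uncertainty in position is:
Δx_min = ℏ/(2Δp)
Δx_min = (1.055e-34 J·s) / (2 × 8.280e-25 kg·m/s)
Δx_min = 6.368e-11 m = 63.682 pm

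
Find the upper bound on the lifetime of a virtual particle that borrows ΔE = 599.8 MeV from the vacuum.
5.487 × 10^-25 s

Using the energy-time uncertainty principle:
ΔEΔt ≥ ℏ/2

For a virtual particle borrowing energy ΔE, the maximum lifetime is:
Δt_max = ℏ/(2ΔE)

Converting energy:
ΔE = 599.8 MeV = 9.610e-11 J

Δt_max = (1.055e-34 J·s) / (2 × 9.610e-11 J)
Δt_max = 5.487e-25 s = 5.487 × 10^-25 s

Virtual particles with higher borrowed energy exist for shorter times.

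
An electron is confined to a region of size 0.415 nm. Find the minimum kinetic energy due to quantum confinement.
55.305 meV

Using the uncertainty principle:

1. Position uncertainty: Δx ≈ 4.150e-10 m
2. Minimum momentum uncertainty: Δp = ℏ/(2Δx) = 1.271e-25 kg·m/s
3. Minimum kinetic energy:
   KE = (Δp)²/(2m) = (1.271e-25)²/(2 × 9.109e-31 kg)
   KE = 8.861e-21 J = 55.305 meV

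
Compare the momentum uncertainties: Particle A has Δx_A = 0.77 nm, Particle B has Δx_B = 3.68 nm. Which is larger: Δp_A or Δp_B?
Particle A has the larger minimum momentum uncertainty, by a factor of 4.78.

For each particle, the minimum momentum uncertainty is Δp_min = ℏ/(2Δx):

Particle A: Δp_A = ℏ/(2×7.700e-10 m) = 6.848e-26 kg·m/s
Particle B: Δp_B = ℏ/(2×3.680e-09 m) = 1.433e-26 kg·m/s

Ratio: Δp_A/Δp_B = 4.78

Since Δp_min ∝ 1/Δx, the particle with smaller position uncertainty (A) has larger momentum uncertainty.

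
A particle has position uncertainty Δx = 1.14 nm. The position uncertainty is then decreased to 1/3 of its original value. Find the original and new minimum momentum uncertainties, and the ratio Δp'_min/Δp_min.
Original Δp_min = 4.625 × 10^-26 kg·m/s; new Δp'_min = 1.388 × 10^-25 kg·m/s; ratio Δp'_min/Δp_min = 3.

From the uncertainty principle ΔxΔp ≥ ℏ/2, the minimum momentum uncertainty is Δp_min = ℏ/(2Δx).

Original (Δx = 1.14 nm = 1.140e-09 m):
Δp_min = (1.055e-34 J·s)/(2 × 1.140e-09 m) = 4.625e-26 kg·m/s

When Δx → (1/3)Δx:
Δp'_min = ℏ/(2 × (1/3)Δx) = 3 × ℏ/(2Δx) = 3 × Δp_min
Δp'_min = 3 × 4.625e-26 kg·m/s = 1.388e-25 kg·m/s

Since Δp_min ∝ 1/Δx, when Δx is decreased to 1/3 of its original value, Δp_min increases to 3 times its original value.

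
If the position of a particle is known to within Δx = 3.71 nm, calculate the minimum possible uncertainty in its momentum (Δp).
1.421 × 10^-26 kg·m/s

Using the Heisenberg uncertainty principle:
ΔxΔp ≥ ℏ/2

The minimum uncertainty in momentum is:
Δp_min = ℏ/(2Δx)
Δp_min = (1.055e-34 J·s) / (2 × 3.710e-09 m)
Δp_min = 1.421e-26 kg·m/s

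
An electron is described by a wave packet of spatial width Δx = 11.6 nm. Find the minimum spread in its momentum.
4.546 × 10^-27 kg·m/s

For a wave packet, the spatial width Δx and momentum spread Δp are related by the uncertainty principle:
ΔxΔp ≥ ℏ/2

The minimum momentum spread is:
Δp_min = ℏ/(2Δx)
Δp_min = (1.055e-34 J·s) / (2 × 1.160e-08 m)
Δp_min = 4.546e-27 kg·m/s

A wave packet cannot have both a well-defined position and well-defined momentum.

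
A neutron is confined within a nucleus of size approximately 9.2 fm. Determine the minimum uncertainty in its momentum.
5.731 × 10^-21 kg·m/s

Using the Heisenberg uncertainty principle:
ΔxΔp ≥ ℏ/2

With Δx ≈ L = 9.200e-15 m (the confinement size):
Δp_min = ℏ/(2Δx)
Δp_min = (1.055e-34 J·s) / (2 × 9.200e-15 m)
Δp_min = 5.731e-21 kg·m/s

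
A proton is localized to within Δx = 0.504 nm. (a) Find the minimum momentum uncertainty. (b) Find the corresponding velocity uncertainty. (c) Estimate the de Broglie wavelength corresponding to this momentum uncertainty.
(a) Δp_min = 1.046 × 10^-25 kg·m/s
(b) Δv_min = 62.549 m/s
(c) λ_dB = 6.333 nm

Step-by-step:

(a) From the uncertainty principle:
Δp_min = ℏ/(2Δx) = (1.055e-34 J·s)/(2 × 5.040e-10 m) = 1.046e-25 kg·m/s

(b) The velocity uncertainty:
Δv = Δp/m = (1.046e-25 kg·m/s)/(1.673e-27 kg) = 6.255e+01 m/s = 62.549 m/s

(c) The de Broglie wavelength for this momentum:
λ = h/p = (6.626e-34 J·s)/(1.046e-25 kg·m/s) = 6.333e-09 m = 6.333 nm

Note: The de Broglie wavelength is comparable to the localization size, as expected from wave-particle duality.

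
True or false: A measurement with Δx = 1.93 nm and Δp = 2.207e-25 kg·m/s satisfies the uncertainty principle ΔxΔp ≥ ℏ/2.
Yes, it satisfies the uncertainty principle.

Calculate the product ΔxΔp:
ΔxΔp = (1.930e-09 m) × (2.207e-25 kg·m/s)
ΔxΔp = 4.260e-34 J·s

Compare to the minimum allowed value ℏ/2:
ℏ/2 = 5.273e-35 J·s

Since ΔxΔp = 4.260e-34 J·s ≥ 5.273e-35 J·s = ℏ/2,
the measurement satisfies the uncertainty principle.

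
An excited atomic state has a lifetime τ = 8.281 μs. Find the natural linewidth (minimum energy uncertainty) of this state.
39.742 peV

Using the energy-time uncertainty principle:
ΔEΔt ≥ ℏ/2

The lifetime τ represents the time uncertainty Δt.
The natural linewidth (minimum energy uncertainty) is:

ΔE = ℏ/(2τ)
ΔE = (1.055e-34 J·s) / (2 × 8.281e-06 s)
ΔE = 6.367e-30 J = 39.742 peV

This natural linewidth limits the precision of spectroscopic measurements.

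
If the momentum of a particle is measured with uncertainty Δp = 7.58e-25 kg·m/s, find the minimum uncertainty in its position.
69.563 pm

Using the Heisenberg uncertainty principle:
ΔxΔp ≥ ℏ/2

The minimum uncertainty in position is:
Δx_min = ℏ/(2Δp)
Δx_min = (1.055e-34 J·s) / (2 × 7.580e-25 kg·m/s)
Δx_min = 6.956e-11 m = 69.563 pm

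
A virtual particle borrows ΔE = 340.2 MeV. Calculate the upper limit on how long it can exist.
9.674 × 10^-25 s

Using the energy-time uncertainty principle:
ΔEΔt ≥ ℏ/2

For a virtual particle borrowing energy ΔE, the maximum lifetime is:
Δt_max = ℏ/(2ΔE)

Converting energy:
ΔE = 340.2 MeV = 5.451e-11 J

Δt_max = (1.055e-34 J·s) / (2 × 5.451e-11 J)
Δt_max = 9.674e-25 s = 9.674 × 10^-25 s

Virtual particles with higher borrowed energy exist for shorter times.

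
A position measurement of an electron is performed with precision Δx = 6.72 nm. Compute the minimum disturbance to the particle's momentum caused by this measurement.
7.847 × 10^-27 kg·m/s

The uncertainty principle implies that measuring position disturbs momentum:
ΔxΔp ≥ ℏ/2

When we measure position with precision Δx, we necessarily introduce a momentum uncertainty:
Δp ≥ ℏ/(2Δx)
Δp_min = (1.055e-34 J·s) / (2 × 6.720e-09 m)
Δp_min = 7.847e-27 kg·m/s

The more precisely we measure position, the greater the momentum disturbance.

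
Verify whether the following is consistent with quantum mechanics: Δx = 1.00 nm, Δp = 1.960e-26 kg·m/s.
No, it violates the uncertainty principle (impossible measurement).

Calculate the product ΔxΔp:
ΔxΔp = (1.000e-09 m) × (1.960e-26 kg·m/s)
ΔxΔp = 1.960e-35 J·s

Compare to the minimum allowed value ℏ/2:
ℏ/2 = 5.273e-35 J·s

Since ΔxΔp = 1.960e-35 J·s < 5.273e-35 J·s = ℏ/2,
the measurement violates the uncertainty principle.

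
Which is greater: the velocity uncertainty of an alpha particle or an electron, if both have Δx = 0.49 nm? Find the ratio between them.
The electron has the larger minimum velocity uncertainty, by a ratio of 7294.3.

For both particles, Δp_min = ℏ/(2Δx) = 1.076e-25 kg·m/s (same for both).

The velocity uncertainty is Δv = Δp/m:
- alpha particle: Δv = 1.076e-25 / 6.645e-27 = 1.619e+01 m/s = 16.195 m/s
- electron: Δv = 1.076e-25 / 9.109e-31 = 1.181e+05 m/s = 118.130 km/s

Ratio: 1.181e+05 / 1.619e+01 = 7294.3

The lighter particle has larger velocity uncertainty because Δv ∝ 1/m.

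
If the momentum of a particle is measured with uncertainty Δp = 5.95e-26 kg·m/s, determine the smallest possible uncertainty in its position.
886.195 pm

Using the Heisenberg uncertainty principle:
ΔxΔp ≥ ℏ/2

The minimum uncertainty in position is:
Δx_min = ℏ/(2Δp)
Δx_min = (1.055e-34 J·s) / (2 × 5.950e-26 kg·m/s)
Δx_min = 8.862e-10 m = 886.195 pm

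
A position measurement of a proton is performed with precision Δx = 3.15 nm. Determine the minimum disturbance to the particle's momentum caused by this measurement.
1.674 × 10^-26 kg·m/s

The uncertainty principle implies that measuring position disturbs momentum:
ΔxΔp ≥ ℏ/2

When we measure position with precision Δx, we necessarily introduce a momentum uncertainty:
Δp ≥ ℏ/(2Δx)
Δp_min = (1.055e-34 J·s) / (2 × 3.150e-09 m)
Δp_min = 1.674e-26 kg·m/s

The more precisely we measure position, the greater the momentum disturbance.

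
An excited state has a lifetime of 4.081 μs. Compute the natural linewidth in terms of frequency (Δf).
19.500 kHz

Using the energy-time uncertainty principle and E = hf:
ΔEΔt ≥ ℏ/2
hΔf·Δt ≥ ℏ/2

The minimum frequency uncertainty is:
Δf = ℏ/(2hτ) = 1/(4πτ)
Δf = 1/(4π × 4.081e-06 s)
Δf = 1.950e+04 Hz = 19.500 kHz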